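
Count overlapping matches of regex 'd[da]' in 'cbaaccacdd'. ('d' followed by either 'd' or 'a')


Pattern: d[da] means 'd' followed by either 'd' or 'a'.
Scanning 'cbaaccacdd' position-by-position:
  Pos 0: window 'cb' -> no
  Pos 1: window 'ba' -> no
  Pos 2: window 'aa' -> no
  Pos 3: window 'ac' -> no
  Pos 4: window 'cc' -> no
  Pos 5: window 'ca' -> no
  Pos 6: window 'ac' -> no
  Pos 7: window 'cd' -> no
  Pos 8: window 'dd' -> MATCH
  Pos 9: window 'd' -> no
Total matches: 1

1


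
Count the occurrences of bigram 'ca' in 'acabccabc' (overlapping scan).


Scanning 'acabccabc' for bigram 'ca':
  Position 0: 'ac' -> no
  Position 1: 'ca' -> MATCH
  Position 2: 'ab' -> no
  Position 3: 'bc' -> no
  Position 4: 'cc' -> no
  Position 5: 'ca' -> MATCH
  Position 6: 'ab' -> no
  Position 7: 'bc' -> no
Total matches: 2

2


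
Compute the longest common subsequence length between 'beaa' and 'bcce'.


DP table for LCS of 'beaa' and 'bcce':
       b  c  c  e
    0  0  0  0  0
  b 0  1  1  1  1
  e 0  1  1  1  2
  a 0  1  1  1  2
  a 0  1  1  1  2
LCS: 'be'
LCS length = 2

2


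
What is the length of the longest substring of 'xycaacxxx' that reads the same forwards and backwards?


Scanning 'xycaacxxx' for palindromic substrings.
Substring at positions 2-5: 'caac'.
Check: reverse('caac') = 'caac' -> palindrome confirmed.
Neighbouring characters ('y' / 'x') break symmetry, so it cannot extend further.
No longer palindromic substring exists; longest length = 4

4


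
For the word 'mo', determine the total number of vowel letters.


Scanning each character of 'mo':
  Position 1: 'm' -> consonant (running count: 0)
  Position 2: 'o' -> vowel (running count: 1)
Total vowels: 1

1


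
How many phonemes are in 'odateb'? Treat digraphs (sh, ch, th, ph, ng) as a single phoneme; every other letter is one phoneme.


Parsing 'odateb' greedily, digraphs first:
  'o' -> vowel phoneme (phonemes so far: 1)
  'd' -> consonant phoneme (phonemes so far: 2)
  'a' -> vowel phoneme (phonemes so far: 3)
  't' -> consonant phoneme (phonemes so far: 4)
  'e' -> vowel phoneme (phonemes so far: 5)
  'b' -> consonant phoneme (phonemes so far: 6)
Total phonemes: 6

6


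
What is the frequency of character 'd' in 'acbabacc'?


Scanning 'acbabacc' for 'd':
  No matches found.
Total occurrences of 'd': 0

0


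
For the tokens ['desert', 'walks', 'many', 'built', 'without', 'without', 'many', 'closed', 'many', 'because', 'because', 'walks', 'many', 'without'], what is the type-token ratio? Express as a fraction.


Tokens: 14
Unique types: ('because', 'built', 'closed', 'desert', 'many', 'walks', 'without') = 7
TTR = 7/14
Simplify: divide both by 7 -> 1/2
TTR = 1/2

1/2


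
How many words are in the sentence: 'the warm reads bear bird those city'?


Counting words by splitting on spaces:
  Word 1: 'the'
  Word 2: 'warm'
  Word 3: 'reads'
  Word 4: 'bear'
  Word 5: 'bird'
  Word 6: 'those'
  Word 7: 'city'
Total words: 7

7


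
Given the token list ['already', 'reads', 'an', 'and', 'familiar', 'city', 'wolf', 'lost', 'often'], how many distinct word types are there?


Listing all tokens and tracking unique types:
  Token 1: 'already' -> NEW (unique so far: 1)
  Token 2: 'reads' -> NEW (unique so far: 2)
  Token 3: 'an' -> NEW (unique so far: 3)
  Token 4: 'and' -> NEW (unique so far: 4)
  Token 5: 'familiar' -> NEW (unique so far: 5)
  Token 6: 'city' -> NEW (unique so far: 6)
  Token 7: 'wolf' -> NEW (unique so far: 7)
  Token 8: 'lost' -> NEW (unique so far: 8)
  Token 9: 'often' -> NEW (unique so far: 9)
Unique types: ('already', 'an', 'and', 'city', 'familiar', 'lost', 'often', 'reads', 'wolf')
Vocabulary size: 9

9


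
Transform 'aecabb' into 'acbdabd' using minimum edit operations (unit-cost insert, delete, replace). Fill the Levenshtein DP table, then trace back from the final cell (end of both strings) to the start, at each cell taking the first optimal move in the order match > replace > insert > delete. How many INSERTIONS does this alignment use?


Edit distance = 4. Backtracking from cell (6, 7) with preference match > replace > insert > delete,
then listing the resulting alignment 'aecabb' -> 'acbdabd' left to right:
  Step 1: keep 'a'
  Step 2: insert 'c' [insertion #1]
  Step 3: replace e->b
  Step 4: replace c->d
  Step 5: keep 'a'
  Step 6: keep 'b'
  Step 7: replace b->d
Total insertions: 1

1


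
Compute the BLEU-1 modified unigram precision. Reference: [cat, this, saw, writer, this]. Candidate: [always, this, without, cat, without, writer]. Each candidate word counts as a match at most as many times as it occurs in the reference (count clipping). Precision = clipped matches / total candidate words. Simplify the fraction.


Reference word counts: {'cat': 1, 'saw': 1, 'this': 2, 'writer': 1}
Checking each candidate word (with clipping):
  'always' -> not in reference -> no match (matches: 0)
  'this' -> in reference (ref count 2, used 1/2) -> match (matches: 1)
  'without' -> not in reference -> no match (matches: 1)
  'cat' -> in reference (ref count 1, used 1/1) -> match (matches: 2)
  'without' -> not in reference -> no match (matches: 2)
  'writer' -> in reference (ref count 1, used 1/1) -> match (matches: 3)
Clipped matches: 3, Candidate length: 6
Precision = 3/6 = 1/2

1/2


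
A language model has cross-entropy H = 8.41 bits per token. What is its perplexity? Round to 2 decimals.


Perplexity formula: PP = 2^H
H = 8.41
PP = 2^8.41
Decompose: 2^8.41 = 2^8 * 2^0.41
2^8 = 256, 2^0.41 ~ 1.3286858
PP ~ 256 * 1.3286858 = 340.1435648
Rounded to 2 decimals: 340.14

340.14


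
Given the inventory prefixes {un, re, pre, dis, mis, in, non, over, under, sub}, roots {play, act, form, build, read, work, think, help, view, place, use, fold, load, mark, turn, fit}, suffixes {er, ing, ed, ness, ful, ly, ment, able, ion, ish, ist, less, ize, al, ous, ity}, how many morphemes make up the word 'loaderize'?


Segmenting 'loaderize' against the inventory:
  'load' -> root (morpheme 1)
  'er' -> suffix (morpheme 2)
  'ize' -> suffix (morpheme 3)
Total morphemes: 3

3


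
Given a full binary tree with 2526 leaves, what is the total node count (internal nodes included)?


Leaf nodes (terminals): 2526
Internal nodes = n - 1 = 2526 - 1 = 2525
Total = leaves + internal = 2526 + 2525 = 5051

5051


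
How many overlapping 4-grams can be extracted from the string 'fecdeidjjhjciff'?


String 'fecdeidjjhjciff' has length L = 15.
Number of overlapping n-grams = L - n + 1
Substituting: 15 - 4 + 1 = 12

12


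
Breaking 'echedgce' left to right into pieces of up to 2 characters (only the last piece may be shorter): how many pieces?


'echedgce' has 8 characters.
Chunking with max size 2:
  Chunk 1: 'ec' (positions 0-1)
  Chunk 2: 'he' (positions 2-3)
  Chunk 3: 'dg' (positions 4-5)
  Chunk 4: 'ce' (positions 6-7)
Total chunks: ceil(8 / 2) = 4

4


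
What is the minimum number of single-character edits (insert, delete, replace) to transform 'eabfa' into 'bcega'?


Building DP table for s1='eabfa' (len 5) and s2='bcega' (len 5):
       b  c  e  g  a
    0  1  2  3  4  5
  e 1  1  2  2  3  4
  a 2  2  2  3  3  3
  b 3  2  3  3  4  4
  f 4  3  3  4  4  5
  a 5  4  4  4  5  4
Edit distance = dp[5][5] = 4

4


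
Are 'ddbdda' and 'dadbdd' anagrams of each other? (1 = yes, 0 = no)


Sort characters of 'ddbdda': 'abdddd'
Sort characters of 'dadbdd': 'abdddd'
Sorted forms match -> they ARE anagrams
Result: 1

1


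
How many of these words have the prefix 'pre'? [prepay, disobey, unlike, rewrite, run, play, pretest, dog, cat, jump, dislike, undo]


Checking each word for prefix 'pre':
  'prepay' -> YES, starts with 'pre' (count: 1)
  'disobey' -> no (count: 1)
  'unlike' -> no (count: 1)
  'rewrite' -> no (count: 1)
  'run' -> no (count: 1)
  'play' -> no (count: 1)
  'pretest' -> YES, starts with 'pre' (count: 2)
  'dog' -> no (count: 2)
  'cat' -> no (count: 2)
  'jump' -> no (count: 2)
  'dislike' -> no (count: 2)
  'undo' -> no (count: 2)
Total with prefix 'pre': 2

2


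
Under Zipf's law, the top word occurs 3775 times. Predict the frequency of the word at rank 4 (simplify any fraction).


Zipf's law: freq(rank) = f1 / rank
f1 = 3775, rank = 4
freq = 3775 / 4
GCD(3775, 4) = 1
Simplified: 3775/4

3775/4


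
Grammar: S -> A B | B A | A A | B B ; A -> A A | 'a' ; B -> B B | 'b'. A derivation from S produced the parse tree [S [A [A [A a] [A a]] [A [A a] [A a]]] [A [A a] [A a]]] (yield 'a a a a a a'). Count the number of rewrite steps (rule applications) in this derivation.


Every bracketed nonterminal node [X ...] in the tree is produced by exactly one rule application.
Reading the tree off as a leftmost derivation:
  Step 1: S  =>  A A   (applied S -> A A)
  Step 2: A A  =>  A A A   (applied A -> A A)
  Step 3: A A A  =>  A A A A   (applied A -> A A)
  Step 4: A A A A  =>  a A A A   (applied A -> a)
  Step 5: a A A A  =>  a a A A   (applied A -> a)
  Step 6: a a A A  =>  a a A A A   (applied A -> A A)
  Step 7: a a A A A  =>  a a a A A   (applied A -> a)
  Step 8: a a a A A  =>  a a a a A   (applied A -> a)
  Step 9: a a a a A  =>  a a a a A A   (applied A -> A A)
  Step 10: a a a a A A  =>  a a a a a A   (applied A -> a)
  Step 11: a a a a a A  =>  a a a a a a   (applied A -> a)
Final yield: a a a a a a
Total rewrite steps: 11

11


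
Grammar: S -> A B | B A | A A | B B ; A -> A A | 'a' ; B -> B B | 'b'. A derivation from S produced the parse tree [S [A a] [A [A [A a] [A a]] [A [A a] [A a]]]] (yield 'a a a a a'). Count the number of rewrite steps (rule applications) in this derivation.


Every bracketed nonterminal node [X ...] in the tree is produced by exactly one rule application.
Reading the tree off as a leftmost derivation:
  Step 1: S  =>  A A   (applied S -> A A)
  Step 2: A A  =>  a A   (applied A -> a)
  Step 3: a A  =>  a A A   (applied A -> A A)
  Step 4: a A A  =>  a A A A   (applied A -> A A)
  Step 5: a A A A  =>  a a A A   (applied A -> a)
  Step 6: a a A A  =>  a a a A   (applied A -> a)
  Step 7: a a a A  =>  a a a A A   (applied A -> A A)
  Step 8: a a a A A  =>  a a a a A   (applied A -> a)
  Step 9: a a a a A  =>  a a a a a   (applied A -> a)
Final yield: a a a a a
Total rewrite steps: 9

9


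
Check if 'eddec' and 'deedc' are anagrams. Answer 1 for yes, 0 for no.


Sort characters of 'eddec': 'cddee'
Sort characters of 'deedc': 'cddee'
Sorted forms match -> they ARE anagrams
Result: 1

1


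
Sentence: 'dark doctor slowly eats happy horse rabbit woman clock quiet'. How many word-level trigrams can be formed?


Word trigrams from [10] words:
  Trigram 1: (dark doctor slowly)
  Trigram 2: (doctor slowly eats)
  Trigram 3: (slowly eats happy)
  Trigram 4: (eats happy horse)
  Trigram 5: (happy horse rabbit)
  Trigram 6: (horse rabbit woman)
  Trigram 7: (rabbit woman clock)
  Trigram 8: (woman clock quiet)
Total word trigrams: 10 - 2 = 8

8


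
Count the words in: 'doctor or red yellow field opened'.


Counting words by splitting on spaces:
  Word 1: 'doctor'
  Word 2: 'or'
  Word 3: 'red'
  Word 4: 'yellow'
  Word 5: 'field'
  Word 6: 'opened'
Total words: 6

6


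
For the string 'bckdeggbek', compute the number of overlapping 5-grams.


String 'bckdeggbek' has length L = 10.
Number of overlapping n-grams = L - n + 1
Substituting: 10 - 5 + 1 = 6

6


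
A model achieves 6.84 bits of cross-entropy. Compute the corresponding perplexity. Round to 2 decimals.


Perplexity formula: PP = 2^H
H = 6.84
PP = 2^6.84
Decompose: 2^6.84 = 2^6 * 2^0.84
2^6 = 64, 2^0.84 ~ 1.7900501
PP ~ 64 * 1.7900501 = 114.5632064
Rounded to 2 decimals: 114.56

114.56


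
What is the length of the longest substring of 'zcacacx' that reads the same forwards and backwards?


Scanning 'zcacacx' for palindromic substrings.
Substring at positions 1-5: 'cacac'.
Check: reverse('cacac') = 'cacac' -> palindrome confirmed.
Neighbouring characters ('z' / 'x') break symmetry, so it cannot extend further.
No longer palindromic substring exists; longest length = 5

5


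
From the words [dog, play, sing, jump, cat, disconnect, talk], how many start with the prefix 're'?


Checking each word for prefix 're':
  'dog' -> no (count: 0)
  'play' -> no (count: 0)
  'sing' -> no (count: 0)
  'jump' -> no (count: 0)
  'cat' -> no (count: 0)
  'disconnect' -> no (count: 0)
  'talk' -> no (count: 0)
Total with prefix 're': 0

0


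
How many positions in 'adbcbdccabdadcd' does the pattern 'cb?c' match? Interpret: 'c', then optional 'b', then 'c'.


Pattern: cb?c means 'c', then optional 'b', then 'c'.
Scanning 'adbcbdccabdadcd' position-by-position:
  Pos 0: window 'adb' -> no
  Pos 1: window 'dbc' -> no
  Pos 2: window 'bcb' -> no
  Pos 3: window 'cbd' -> no
  Pos 4: window 'bdc' -> no
  Pos 5: window 'dcc' -> no
  Pos 6: window 'cca' -> MATCH
  Pos 7: window 'cab' -> no
  Pos 8: window 'abd' -> no
  Pos 9: window 'bda' -> no
  Pos 10: window 'dad' -> no
  Pos 11: window 'adc' -> no
  Pos 12: window 'dcd' -> no
  Pos 13: window 'cd' -> no
  Pos 14: window 'd' -> no
Total matches: 1

1


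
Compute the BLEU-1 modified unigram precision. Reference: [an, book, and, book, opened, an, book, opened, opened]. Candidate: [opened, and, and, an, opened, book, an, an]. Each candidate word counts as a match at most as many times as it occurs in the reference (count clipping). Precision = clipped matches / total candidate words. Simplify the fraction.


Reference word counts: {'an': 2, 'and': 1, 'book': 3, 'opened': 3}
Checking each candidate word (with clipping):
  'opened' -> in reference (ref count 3, used 1/3) -> match (matches: 1)
  'and' -> in reference (ref count 1, used 1/1) -> match (matches: 2)
  'and' -> ref count 1 already used up (1/1) -> clipped, no match (matches: 2)
  'an' -> in reference (ref count 2, used 1/2) -> match (matches: 3)
  'opened' -> in reference (ref count 3, used 2/3) -> match (matches: 4)
  'book' -> in reference (ref count 3, used 1/3) -> match (matches: 5)
  'an' -> in reference (ref count 2, used 2/2) -> match (matches: 6)
  'an' -> ref count 2 already used up (2/2) -> clipped, no match (matches: 6)
Clipped matches: 6, Candidate length: 8
Precision = 6/8 = 3/4

3/4


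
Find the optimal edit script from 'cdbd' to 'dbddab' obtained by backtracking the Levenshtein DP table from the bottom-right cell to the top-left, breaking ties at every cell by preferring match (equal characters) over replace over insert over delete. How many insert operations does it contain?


Edit distance = 4. Backtracking from cell (4, 6) with preference match > replace > insert > delete,
then listing the resulting alignment 'cdbd' -> 'dbddab' left to right:
  Step 1: delete 'c'
  Step 2: keep 'd'
  Step 3: keep 'b'
  Step 4: insert 'd' [insertion #1]
  Step 5: keep 'd'
  Step 6: insert 'a' [insertion #2]
  Step 7: insert 'b' [insertion #3]
Total insertions: 3

3


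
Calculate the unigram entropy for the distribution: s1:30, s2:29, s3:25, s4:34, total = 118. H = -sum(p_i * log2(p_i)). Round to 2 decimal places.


Computing entropy H = -sum(p_i * log2(p_i)):
  s1: p = 30/118 = 0.2542, -p*log2(p) = 0.5023
  s2: p = 29/118 = 0.2458, -p*log2(p) = 0.4976
  s3: p = 25/118 = 0.2119, -p*log2(p) = 0.4743
  s4: p = 34/118 = 0.2881, -p*log2(p) = 0.5173
H = sum of terms = 1.9915
Rounded to 2 decimals: 1.99

1.99


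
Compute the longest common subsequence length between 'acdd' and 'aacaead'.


DP table for LCS of 'acdd' and 'aacaead':
       a  a  c  a  e  a  d
    0  0  0  0  0  0  0  0
  a 0  1  1  1  1  1  1  1
  c 0  1  1  2  2  2  2  2
  d 0  1  1  2  2  2  2  3
  d 0  1  1  2  2  2  2  3
LCS: 'acd'
LCS length = 3

3


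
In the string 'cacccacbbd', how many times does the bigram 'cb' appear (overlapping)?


Scanning 'cacccacbbd' for bigram 'cb':
  Position 0: 'ca' -> no
  Position 1: 'ac' -> no
  Position 2: 'cc' -> no
  Position 3: 'cc' -> no
  Position 4: 'ca' -> no
  Position 5: 'ac' -> no
  Position 6: 'cb' -> MATCH
  Position 7: 'bb' -> no
  Position 8: 'bd' -> no
Total matches: 1

1


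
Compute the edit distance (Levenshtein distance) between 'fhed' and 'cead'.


Building DP table for s1='fhed' (len 4) and s2='cead' (len 4):
       c  e  a  d
    0  1  2  3  4
  f 1  1  2  3  4
  h 2  2  2  3  4
  e 3  3  2  3  4
  d 4  4  3  3  3
Edit distance = dp[4][4] = 3

3


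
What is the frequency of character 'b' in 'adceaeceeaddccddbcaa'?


Scanning 'adceaeceeaddccddbcaa' for 'b':
  Position 16: 'b' -> MATCH (count: 1)
Total occurrences of 'b': 1

1


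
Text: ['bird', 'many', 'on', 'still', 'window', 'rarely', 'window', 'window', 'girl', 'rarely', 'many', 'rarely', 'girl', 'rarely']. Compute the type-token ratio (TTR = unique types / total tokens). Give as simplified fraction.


Tokens: 14
Unique types: ('bird', 'girl', 'many', 'on', 'rarely', 'still', 'window') = 7
TTR = 7/14
Simplify: divide both by 7 -> 1/2
TTR = 1/2

1/2


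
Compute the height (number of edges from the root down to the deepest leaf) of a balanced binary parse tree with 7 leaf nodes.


In a balanced binary tree with n leaves the deepest leaf is ceil(log2(n)) edges below the root.
log2(7) = 2.8074
ceil(2.8074) = 3
height (edges) = 3

3


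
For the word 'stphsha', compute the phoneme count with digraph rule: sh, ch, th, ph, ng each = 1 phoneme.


Parsing 'stphsha' greedily, digraphs first:
  's' -> consonant phoneme (phonemes so far: 1)
  't' -> consonant phoneme (phonemes so far: 2)
  'ph' -> digraph (1 consonant phoneme) (phonemes so far: 3)
  'sh' -> digraph (1 consonant phoneme) (phonemes so far: 4)
  'a' -> vowel phoneme (phonemes so far: 5)
Total phonemes: 5

5


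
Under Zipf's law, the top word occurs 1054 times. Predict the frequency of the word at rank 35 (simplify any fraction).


Zipf's law: freq(rank) = f1 / rank
f1 = 1054, rank = 35
freq = 1054 / 35
GCD(1054, 35) = 1
Simplified: 1054/35

1054/35


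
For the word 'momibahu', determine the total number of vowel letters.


Scanning each character of 'momibahu':
  Position 1: 'm' -> consonant (running count: 0)
  Position 2: 'o' -> vowel (running count: 1)
  Position 3: 'm' -> consonant (running count: 1)
  Position 4: 'i' -> vowel (running count: 2)
  Position 5: 'b' -> consonant (running count: 2)
  Position 6: 'a' -> vowel (running count: 3)
  Position 7: 'h' -> consonant (running count: 3)
  Position 8: 'u' -> vowel (running count: 4)
Total vowels: 4

4


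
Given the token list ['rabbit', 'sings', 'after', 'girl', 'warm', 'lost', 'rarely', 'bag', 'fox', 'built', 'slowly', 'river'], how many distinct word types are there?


Listing all tokens and tracking unique types:
  Token 1: 'rabbit' -> NEW (unique so far: 1)
  Token 2: 'sings' -> NEW (unique so far: 2)
  Token 3: 'after' -> NEW (unique so far: 3)
  Token 4: 'girl' -> NEW (unique so far: 4)
  Token 5: 'warm' -> NEW (unique so far: 5)
  Token 6: 'lost' -> NEW (unique so far: 6)
  Token 7: 'rarely' -> NEW (unique so far: 7)
  Token 8: 'bag' -> NEW (unique so far: 8)
  Token 9: 'fox' -> NEW (unique so far: 9)
  Token 10: 'built' -> NEW (unique so far: 10)
  Token 11: 'slowly' -> NEW (unique so far: 11)
  Token 12: 'river' -> NEW (unique so far: 12)
Unique types: ('after', 'bag', 'built', 'fox', 'girl', 'lost', 'rabbit', 'rarely', 'river', 'sings', 'slowly', 'warm')
Vocabulary size: 12

12


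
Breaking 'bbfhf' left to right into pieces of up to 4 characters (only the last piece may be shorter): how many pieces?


'bbfhf' has 5 characters.
Chunking with max size 4:
  Chunk 1: 'bbfh' (positions 0-3)
  Chunk 2: 'f' (positions 4-4)
Total chunks: ceil(5 / 4) = 2

2


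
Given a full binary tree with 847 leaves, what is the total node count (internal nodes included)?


Leaf nodes (terminals): 847
Internal nodes = n - 1 = 847 - 1 = 846
Total = leaves + internal = 847 + 846 = 1693

1693


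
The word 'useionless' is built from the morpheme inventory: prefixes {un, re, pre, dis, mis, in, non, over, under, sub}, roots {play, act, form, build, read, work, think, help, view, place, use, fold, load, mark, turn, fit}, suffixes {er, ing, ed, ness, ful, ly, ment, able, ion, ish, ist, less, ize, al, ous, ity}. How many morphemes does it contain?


Segmenting 'useionless' against the inventory:
  'use' -> root (morpheme 1)
  'ion' -> suffix (morpheme 2)
  'less' -> suffix (morpheme 3)
Total morphemes: 3

3


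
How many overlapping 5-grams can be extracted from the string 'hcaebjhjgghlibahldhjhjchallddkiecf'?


String 'hcaebjhjgghlibahldhjhjchallddkiecf' has length L = 34.
Number of overlapping n-grams = L - n + 1
Substituting: 34 - 5 + 1 = 30

30


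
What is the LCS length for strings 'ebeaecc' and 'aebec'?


DP table for LCS of 'ebeaecc' and 'aebec':
       a  e  b  e  c
    0  0  0  0  0  0
  e 0  0  1  1  1  1
  b 0  0  1  2  2  2
  e 0  0  1  2  3  3
  a 0  1  1  2  3  3
  e 0  1  2  2  3  3
  c 0  1  2  2  3  4
  c 0  1  2  2  3  4
LCS: 'ebec'
LCS length = 4

4


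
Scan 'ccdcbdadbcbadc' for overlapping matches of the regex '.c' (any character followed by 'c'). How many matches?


Pattern: .c means any character followed by 'c'.
Scanning 'ccdcbdadbcbadc' position-by-position:
  Pos 0: window 'cc' -> MATCH
  Pos 1: window 'cd' -> no
  Pos 2: window 'dc' -> MATCH
  Pos 3: window 'cb' -> no
  Pos 4: window 'bd' -> no
  Pos 5: window 'da' -> no
  Pos 6: window 'ad' -> no
  Pos 7: window 'db' -> no
  Pos 8: window 'bc' -> MATCH
  Pos 9: window 'cb' -> no
  Pos 10: window 'ba' -> no
  Pos 11: window 'ad' -> no
  Pos 12: window 'dc' -> MATCH
  Pos 13: window 'c' -> no
Total matches: 4

4


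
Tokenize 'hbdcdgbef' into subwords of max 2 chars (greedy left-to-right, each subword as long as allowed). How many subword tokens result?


'hbdcdgbef' has 9 characters.
Chunking with max size 2:
  Chunk 1: 'hb' (positions 0-1)
  Chunk 2: 'dc' (positions 2-3)
  Chunk 3: 'dg' (positions 4-5)
  Chunk 4: 'be' (positions 6-7)
  Chunk 5: 'f' (positions 8-8)
Total chunks: ceil(9 / 2) = 5

5


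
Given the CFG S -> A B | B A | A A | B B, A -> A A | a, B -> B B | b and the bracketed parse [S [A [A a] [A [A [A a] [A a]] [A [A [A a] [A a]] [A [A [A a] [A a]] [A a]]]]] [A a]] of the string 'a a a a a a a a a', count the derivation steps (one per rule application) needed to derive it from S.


Every bracketed nonterminal node [X ...] in the tree is produced by exactly one rule application.
Reading the tree off as a leftmost derivation:
  Step 1: S  =>  A A   (applied S -> A A)
  Step 2: A A  =>  A A A   (applied A -> A A)
  Step 3: A A A  =>  a A A   (applied A -> a)
  Step 4: a A A  =>  a A A A   (applied A -> A A)
  Step 5: a A A A  =>  a A A A A   (applied A -> A A)
  Step 6: a A A A A  =>  a a A A A   (applied A -> a)
  Step 7: a a A A A  =>  a a a A A   (applied A -> a)
  Step 8: a a a A A  =>  a a a A A A   (applied A -> A A)
  Step 9: a a a A A A  =>  a a a A A A A   (applied A -> A A)
  Step 10: a a a A A A A  =>  a a a a A A A   (applied A -> a)
  Step 11: a a a a A A A  =>  a a a a a A A   (applied A -> a)
  Step 12: a a a a a A A  =>  a a a a a A A A   (applied A -> A A)
  Step 13: a a a a a A A A  =>  a a a a a A A A A   (applied A -> A A)
  Step 14: a a a a a A A A A  =>  a a a a a a A A A   (applied A -> a)
  Step 15: a a a a a a A A A  =>  a a a a a a a A A   (applied A -> a)
  Step 16: a a a a a a a A A  =>  a a a a a a a a A   (applied A -> a)
  Step 17: a a a a a a a a A  =>  a a a a a a a a a   (applied A -> a)
Final yield: a a a a a a a a a
Total rewrite steps: 17

17


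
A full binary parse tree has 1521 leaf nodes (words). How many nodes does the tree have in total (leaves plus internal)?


Leaf nodes (terminals): 1521
Internal nodes = n - 1 = 1521 - 1 = 1520
Total = leaves + internal = 1521 + 1520 = 3041

3041


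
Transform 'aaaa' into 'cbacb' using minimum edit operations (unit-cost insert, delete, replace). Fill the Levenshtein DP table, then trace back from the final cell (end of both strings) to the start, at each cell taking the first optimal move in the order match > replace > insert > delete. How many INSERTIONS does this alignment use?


Edit distance = 4. Backtracking from cell (4, 5) with preference match > replace > insert > delete,
then listing the resulting alignment 'aaaa' -> 'cbacb' left to right:
  Step 1: insert 'c' [insertion #1]
  Step 2: replace a->b
  Step 3: keep 'a'
  Step 4: replace a->c
  Step 5: replace a->b
Total insertions: 1

1


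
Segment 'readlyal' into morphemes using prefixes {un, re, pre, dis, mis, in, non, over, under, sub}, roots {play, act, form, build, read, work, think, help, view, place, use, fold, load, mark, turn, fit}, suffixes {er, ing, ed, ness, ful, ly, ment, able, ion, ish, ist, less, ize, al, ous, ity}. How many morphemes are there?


Segmenting 'readlyal' against the inventory:
  'read' -> root (morpheme 1)
  'ly' -> suffix (morpheme 2)
  'al' -> suffix (morpheme 3)
Total morphemes: 3

3


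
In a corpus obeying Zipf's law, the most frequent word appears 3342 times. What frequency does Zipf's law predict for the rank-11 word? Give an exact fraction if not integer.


Zipf's law: freq(rank) = f1 / rank
f1 = 3342, rank = 11
freq = 3342 / 11
GCD(3342, 11) = 1
Simplified: 3342/11

3342/11


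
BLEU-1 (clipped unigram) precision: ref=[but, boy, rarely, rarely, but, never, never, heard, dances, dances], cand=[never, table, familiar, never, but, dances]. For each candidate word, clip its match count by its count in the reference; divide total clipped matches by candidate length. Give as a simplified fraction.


Reference word counts: {'boy': 1, 'but': 2, 'dances': 2, 'heard': 1, 'never': 2, 'rarely': 2}
Checking each candidate word (with clipping):
  'never' -> in reference (ref count 2, used 1/2) -> match (matches: 1)
  'table' -> not in reference -> no match (matches: 1)
  'familiar' -> not in reference -> no match (matches: 1)
  'never' -> in reference (ref count 2, used 2/2) -> match (matches: 2)
  'but' -> in reference (ref count 2, used 1/2) -> match (matches: 3)
  'dances' -> in reference (ref count 2, used 1/2) -> match (matches: 4)
Clipped matches: 4, Candidate length: 6
Precision = 4/6 = 2/3

2/3


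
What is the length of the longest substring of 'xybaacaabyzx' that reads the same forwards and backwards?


Scanning 'xybaacaabyzx' for palindromic substrings.
Substring at positions 1-9: 'ybaacaaby'.
Check: reverse('ybaacaaby') = 'ybaacaaby' -> palindrome confirmed.
Neighbouring characters ('x' / 'z') break symmetry, so it cannot extend further.
No longer palindromic substring exists; longest length = 9

9


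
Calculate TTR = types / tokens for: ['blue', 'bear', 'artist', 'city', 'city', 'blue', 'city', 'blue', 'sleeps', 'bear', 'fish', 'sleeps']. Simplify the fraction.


Tokens: 12
Unique types: ('artist', 'bear', 'blue', 'city', 'fish', 'sleeps') = 6
TTR = 6/12
Simplify: divide both by 6 -> 1/2
TTR = 1/2

1/2


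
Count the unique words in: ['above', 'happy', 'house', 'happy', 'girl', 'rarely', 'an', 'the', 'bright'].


Listing all tokens and tracking unique types:
  Token 1: 'above' -> NEW (unique so far: 1)
  Token 2: 'happy' -> NEW (unique so far: 2)
  Token 3: 'house' -> NEW (unique so far: 3)
  Token 4: 'happy' -> duplicate (unique so far: 3)
  Token 5: 'girl' -> NEW (unique so far: 4)
  Token 6: 'rarely' -> NEW (unique so far: 5)
  Token 7: 'an' -> NEW (unique so far: 6)
  Token 8: 'the' -> NEW (unique so far: 7)
  Token 9: 'bright' -> NEW (unique so far: 8)
Unique types: ('above', 'an', 'bright', 'girl', 'happy', 'house', 'rarely', 'the')
Vocabulary size: 8

8


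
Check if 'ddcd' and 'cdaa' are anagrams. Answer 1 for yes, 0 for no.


Sort characters of 'ddcd': 'cddd'
Sort characters of 'cdaa': 'aacd'
Sorted forms differ -> they are NOT anagrams
Result: 0

0


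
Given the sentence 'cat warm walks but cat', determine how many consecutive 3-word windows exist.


Word trigrams from [5] words:
  Trigram 1: (cat warm walks)
  Trigram 2: (warm walks but)
  Trigram 3: (walks but cat)
Total word trigrams: 5 - 2 = 3

3


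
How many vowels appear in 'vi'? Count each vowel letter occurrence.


Scanning each character of 'vi':
  Position 1: 'v' -> consonant (running count: 0)
  Position 2: 'i' -> vowel (running count: 1)
Total vowels: 1

1


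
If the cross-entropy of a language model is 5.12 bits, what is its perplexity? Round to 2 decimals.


Perplexity formula: PP = 2^H
H = 5.12
PP = 2^5.12
Decompose: 2^5.12 = 2^5 * 2^0.12
2^5 = 32, 2^0.12 ~ 1.0867349
PP ~ 32 * 1.0867349 = 34.7755168
Rounded to 2 decimals: 34.78

34.78


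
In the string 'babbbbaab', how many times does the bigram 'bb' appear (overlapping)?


Scanning 'babbbbaab' for bigram 'bb':
  Position 0: 'ba' -> no
  Position 1: 'ab' -> no
  Position 2: 'bb' -> MATCH
  Position 3: 'bb' -> MATCH
  Position 4: 'bb' -> MATCH
  Position 5: 'ba' -> no
  Position 6: 'aa' -> no
  Position 7: 'ab' -> no
Total matches: 3

3


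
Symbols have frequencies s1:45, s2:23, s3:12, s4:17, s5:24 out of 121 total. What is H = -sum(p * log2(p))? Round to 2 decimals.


Computing entropy H = -sum(p_i * log2(p_i)):
  s1: p = 45/121 = 0.3719, -p*log2(p) = 0.5307
  s2: p = 23/121 = 0.1901, -p*log2(p) = 0.4553
  s3: p = 12/121 = 0.0992, -p*log2(p) = 0.3306
  s4: p = 17/121 = 0.1405, -p*log2(p) = 0.3978
  s5: p = 24/121 = 0.1983, -p*log2(p) = 0.4629
H = sum of terms = 2.1773
Rounded to 2 decimals: 2.18

2.18


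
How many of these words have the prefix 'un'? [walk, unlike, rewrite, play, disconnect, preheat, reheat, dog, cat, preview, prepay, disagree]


Checking each word for prefix 'un':
  'walk' -> no (count: 0)
  'unlike' -> YES, starts with 'un' (count: 1)
  'rewrite' -> no (count: 1)
  'play' -> no (count: 1)
  'disconnect' -> no (count: 1)
  'preheat' -> no (count: 1)
  'reheat' -> no (count: 1)
  'dog' -> no (count: 1)
  'cat' -> no (count: 1)
  'preview' -> no (count: 1)
  'prepay' -> no (count: 1)
  'disagree' -> no (count: 1)
Total with prefix 'un': 1

1


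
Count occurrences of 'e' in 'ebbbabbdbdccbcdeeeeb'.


Scanning 'ebbbabbdbdccbcdeeeeb' for 'e':
  Position 0: 'e' -> MATCH (count: 1)
  Position 15: 'e' -> MATCH (count: 2)
  Position 16: 'e' -> MATCH (count: 3)
  Position 17: 'e' -> MATCH (count: 4)
  Position 18: 'e' -> MATCH (count: 5)
Total occurrences of 'e': 5

5


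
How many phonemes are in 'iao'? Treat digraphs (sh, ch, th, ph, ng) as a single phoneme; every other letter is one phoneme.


Parsing 'iao' greedily, digraphs first:
  'i' -> vowel phoneme (phonemes so far: 1)
  'a' -> vowel phoneme (phonemes so far: 2)
  'o' -> vowel phoneme (phonemes so far: 3)
Total phonemes: 3

3


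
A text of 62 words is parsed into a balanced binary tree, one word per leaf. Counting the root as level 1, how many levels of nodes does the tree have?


In a balanced binary tree with n leaves the deepest leaf is ceil(log2(n)) edges below the root,
so counting node levels inclusive of root and leaves gives ceil(log2(n)) + 1 levels.
log2(62) = 5.9542
ceil(5.9542) = 6
levels = 6 + 1 = 7

7


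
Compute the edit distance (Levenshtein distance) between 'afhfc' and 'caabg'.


Building DP table for s1='afhfc' (len 5) and s2='caabg' (len 5):
       c  a  a  b  g
    0  1  2  3  4  5
  a 1  1  1  2  3  4
  f 2  2  2  2  3  4
  h 3  3  3  3  3  4
  f 4  4  4  4  4  4
  c 5  4  5  5  5  5
Edit distance = dp[5][5] = 5

5


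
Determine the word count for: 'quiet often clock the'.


Counting words by splitting on spaces:
  Word 1: 'quiet'
  Word 2: 'often'
  Word 3: 'clock'
  Word 4: 'the'
Total words: 4

4


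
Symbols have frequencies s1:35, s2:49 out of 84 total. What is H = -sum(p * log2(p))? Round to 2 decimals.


Computing entropy H = -sum(p_i * log2(p_i)):
  s1: p = 35/84 = 0.4167, -p*log2(p) = 0.5263
  s2: p = 49/84 = 0.5833, -p*log2(p) = 0.4536
H = sum of terms = 0.9799
Rounded to 2 decimals: 0.98

0.98


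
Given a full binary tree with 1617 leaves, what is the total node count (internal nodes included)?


Leaf nodes (terminals): 1617
Internal nodes = n - 1 = 1617 - 1 = 1616
Total = leaves + internal = 1617 + 1616 = 3233

3233


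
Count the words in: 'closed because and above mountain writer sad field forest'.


Counting words by splitting on spaces:
  Word 1: 'closed'
  Word 2: 'because'
  Word 3: 'and'
  Word 4: 'above'
  Word 5: 'mountain'
  Word 6: 'writer'
  Word 7: 'sad'
  Word 8: 'field'
  Word 9: 'forest'
Total words: 9

9


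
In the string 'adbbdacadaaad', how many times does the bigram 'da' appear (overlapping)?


Scanning 'adbbdacadaaad' for bigram 'da':
  Position 0: 'ad' -> no
  Position 1: 'db' -> no
  Position 2: 'bb' -> no
  Position 3: 'bd' -> no
  Position 4: 'da' -> MATCH
  Position 5: 'ac' -> no
  Position 6: 'ca' -> no
  Position 7: 'ad' -> no
  Position 8: 'da' -> MATCH
  Position 9: 'aa' -> no
  Position 10: 'aa' -> no
  Position 11: 'ad' -> no
Total matches: 2

2


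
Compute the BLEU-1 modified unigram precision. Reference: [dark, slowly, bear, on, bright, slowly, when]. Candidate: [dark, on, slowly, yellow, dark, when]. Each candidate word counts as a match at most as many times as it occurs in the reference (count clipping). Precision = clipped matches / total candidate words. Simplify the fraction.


Reference word counts: {'bear': 1, 'bright': 1, 'dark': 1, 'on': 1, 'slowly': 2, 'when': 1}
Checking each candidate word (with clipping):
  'dark' -> in reference (ref count 1, used 1/1) -> match (matches: 1)
  'on' -> in reference (ref count 1, used 1/1) -> match (matches: 2)
  'slowly' -> in reference (ref count 2, used 1/2) -> match (matches: 3)
  'yellow' -> not in reference -> no match (matches: 3)
  'dark' -> ref count 1 already used up (1/1) -> clipped, no match (matches: 3)
  'when' -> in reference (ref count 1, used 1/1) -> match (matches: 4)
Clipped matches: 4, Candidate length: 6
Precision = 4/6 = 2/3

2/3


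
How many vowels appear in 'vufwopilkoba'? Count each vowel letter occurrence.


Scanning each character of 'vufwopilkoba':
  Position 1: 'v' -> consonant (running count: 0)
  Position 2: 'u' -> vowel (running count: 1)
  Position 3: 'f' -> consonant (running count: 1)
  Position 4: 'w' -> consonant (running count: 1)
  Position 5: 'o' -> vowel (running count: 2)
  Position 6: 'p' -> consonant (running count: 2)
  Position 7: 'i' -> vowel (running count: 3)
  Position 8: 'l' -> consonant (running count: 3)
  Position 9: 'k' -> consonant (running count: 3)
  Position 10: 'o' -> vowel (running count: 4)
  Position 11: 'b' -> consonant (running count: 4)
  Position 12: 'a' -> vowel (running count: 5)
Total vowels: 5

5


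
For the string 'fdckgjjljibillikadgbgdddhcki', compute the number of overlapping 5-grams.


String 'fdckgjjljibillikadgbgdddhcki' has length L = 28.
Number of overlapping n-grams = L - n + 1
Substituting: 28 - 5 + 1 = 24

24


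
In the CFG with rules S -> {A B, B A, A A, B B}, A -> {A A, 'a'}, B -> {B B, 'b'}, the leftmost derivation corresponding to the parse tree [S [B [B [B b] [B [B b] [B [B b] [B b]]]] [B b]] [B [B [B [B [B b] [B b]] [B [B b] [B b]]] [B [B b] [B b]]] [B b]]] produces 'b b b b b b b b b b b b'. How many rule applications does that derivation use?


Every bracketed nonterminal node [X ...] in the tree is produced by exactly one rule application.
Reading the tree off as a leftmost derivation:
  Step 1: S  =>  B B   (applied S -> B B)
  Step 2: B B  =>  B B B   (applied B -> B B)
  Step 3: B B B  =>  B B B B   (applied B -> B B)
  Step 4: B B B B  =>  b B B B   (applied B -> b)
  Step 5: b B B B  =>  b B B B B   (applied B -> B B)
  Step 6: b B B B B  =>  b b B B B   (applied B -> b)
  Step 7: b b B B B  =>  b b B B B B   (applied B -> B B)
  Step 8: b b B B B B  =>  b b b B B B   (applied B -> b)
  Step 9: b b b B B B  =>  b b b b B B   (applied B -> b)
  Step 10: b b b b B B  =>  b b b b b B   (applied B -> b)
  Step 11: b b b b b B  =>  b b b b b B B   (applied B -> B B)
  Step 12: b b b b b B B  =>  b b b b b B B B   (applied B -> B B)
  Step 13: b b b b b B B B  =>  b b b b b B B B B   (applied B -> B B)
  Step 14: b b b b b B B B B  =>  b b b b b B B B B B   (applied B -> B B)
  Step 15: b b b b b B B B B B  =>  b b b b b b B B B B   (applied B -> b)
  Step 16: b b b b b b B B B B  =>  b b b b b b b B B B   (applied B -> b)
  Step 17: b b b b b b b B B B  =>  b b b b b b b B B B B   (applied B -> B B)
  Step 18: b b b b b b b B B B B  =>  b b b b b b b b B B B   (applied B -> b)
  Step 19: b b b b b b b b B B B  =>  b b b b b b b b b B B   (applied B -> b)
  Step 20: b b b b b b b b b B B  =>  b b b b b b b b b B B B   (applied B -> B B)
  Step 21: b b b b b b b b b B B B  =>  b b b b b b b b b b B B   (applied B -> b)
  Step 22: b b b b b b b b b b B B  =>  b b b b b b b b b b b B   (applied B -> b)
  Step 23: b b b b b b b b b b b B  =>  b b b b b b b b b b b b   (applied B -> b)
Final yield: b b b b b b b b b b b b
Total rewrite steps: 23

23


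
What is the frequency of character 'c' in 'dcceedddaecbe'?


Scanning 'dcceedddaecbe' for 'c':
  Position 1: 'c' -> MATCH (count: 1)
  Position 2: 'c' -> MATCH (count: 2)
  Position 10: 'c' -> MATCH (count: 3)
Total occurrences of 'c': 3

3


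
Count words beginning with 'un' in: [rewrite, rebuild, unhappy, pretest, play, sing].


Checking each word for prefix 'un':
  'rewrite' -> no (count: 0)
  'rebuild' -> no (count: 0)
  'unhappy' -> YES, starts with 'un' (count: 1)
  'pretest' -> no (count: 1)
  'play' -> no (count: 1)
  'sing' -> no (count: 1)
Total with prefix 'un': 1

1


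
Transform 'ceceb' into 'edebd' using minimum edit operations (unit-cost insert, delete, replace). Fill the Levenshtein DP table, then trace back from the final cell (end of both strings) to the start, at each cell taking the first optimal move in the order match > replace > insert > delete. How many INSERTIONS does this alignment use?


Edit distance = 3. Backtracking from cell (5, 5) with preference match > replace > insert > delete,
then listing the resulting alignment 'ceceb' -> 'edebd' left to right:
  Step 1: delete 'c'
  Step 2: keep 'e'
  Step 3: replace c->d
  Step 4: keep 'e'
  Step 5: keep 'b'
  Step 6: insert 'd' [insertion #1]
Total insertions: 1

1


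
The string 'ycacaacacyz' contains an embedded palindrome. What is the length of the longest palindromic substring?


Scanning 'ycacaacacyz' for palindromic substrings.
Substring at positions 0-9: 'ycacaacacy'.
Check: reverse('ycacaacacy') = 'ycacaacacy' -> palindrome confirmed.
Neighbouring characters ('-' / 'z') break symmetry, so it cannot extend further.
No longer palindromic substring exists; longest length = 10

10


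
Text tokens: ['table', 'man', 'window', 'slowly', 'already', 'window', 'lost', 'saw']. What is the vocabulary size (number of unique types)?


Listing all tokens and tracking unique types:
  Token 1: 'table' -> NEW (unique so far: 1)
  Token 2: 'man' -> NEW (unique so far: 2)
  Token 3: 'window' -> NEW (unique so far: 3)
  Token 4: 'slowly' -> NEW (unique so far: 4)
  Token 5: 'already' -> NEW (unique so far: 5)
  Token 6: 'window' -> duplicate (unique so far: 5)
  Token 7: 'lost' -> NEW (unique so far: 6)
  Token 8: 'saw' -> NEW (unique so far: 7)
Unique types: ('already', 'lost', 'man', 'saw', 'slowly', 'table', 'window')
Vocabulary size: 7

7


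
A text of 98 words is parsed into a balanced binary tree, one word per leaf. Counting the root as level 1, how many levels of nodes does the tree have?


In a balanced binary tree with n leaves the deepest leaf is ceil(log2(n)) edges below the root,
so counting node levels inclusive of root and leaves gives ceil(log2(n)) + 1 levels.
log2(98) = 6.6147
ceil(6.6147) = 7
levels = 7 + 1 = 8

8


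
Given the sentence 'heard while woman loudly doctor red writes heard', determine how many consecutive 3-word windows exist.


Word trigrams from [8] words:
  Trigram 1: (heard while woman)
  Trigram 2: (while woman loudly)
  Trigram 3: (woman loudly doctor)
  Trigram 4: (loudly doctor red)
  Trigram 5: (doctor red writes)
  Trigram 6: (red writes heard)
Total word trigrams: 8 - 2 = 6

6


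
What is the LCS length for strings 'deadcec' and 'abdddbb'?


DP table for LCS of 'deadcec' and 'abdddbb':
       a  b  d  d  d  b  b
    0  0  0  0  0  0  0  0
  d 0  0  0  1  1  1  1  1
  e 0  0  0  1  1  1  1  1
  a 0  1  1  1  1  1  1  1
  d 0  1  1  2  2  2  2  2
  c 0  1  1  2  2  2  2  2
  e 0  1  1  2  2  2  2  2
  c 0  1  1  2  2  2  2  2
LCS: 'dd'
LCS length = 2

2
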